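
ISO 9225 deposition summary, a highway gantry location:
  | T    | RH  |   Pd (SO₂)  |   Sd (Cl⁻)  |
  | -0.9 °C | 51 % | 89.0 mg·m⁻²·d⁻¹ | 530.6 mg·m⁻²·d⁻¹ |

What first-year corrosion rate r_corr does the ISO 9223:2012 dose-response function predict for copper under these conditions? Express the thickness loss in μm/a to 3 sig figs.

r_corr = 0.422 μm/a

copper: f(T) = +0.126·(T−10) [T≤10 °C] = -1.3734
  SO₂ term: 0.0053·89.0^0.26·exp(0.059·51-1.3734) = 0.08739
  Sd branch = 0.01025·Sd^0.27·e^(0.036·RH+0.049·T) = 0.3347 μm/a
  r_corr = 0.08739 + 0.3347 = 0.4221 μm/a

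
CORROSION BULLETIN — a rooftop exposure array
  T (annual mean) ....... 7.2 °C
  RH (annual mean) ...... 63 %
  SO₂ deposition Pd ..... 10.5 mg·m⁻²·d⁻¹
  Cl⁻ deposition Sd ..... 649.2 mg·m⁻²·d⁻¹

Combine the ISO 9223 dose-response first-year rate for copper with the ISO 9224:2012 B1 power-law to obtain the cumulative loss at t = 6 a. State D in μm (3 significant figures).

D(6) = 3.61 μm

copper: T≤10 °C ⇒ hinge +0.126·(7.2−10) = -0.3528
  Pd branch = 0.0053·Pd^0.26·e^(0.059·RH+f) = 0.2824 μm/a
  Cl⁻ term: 0.01025·649.2^0.27·exp(0.036·63+0.049·7.2) = 0.8096
  sum: 0.2824 + 0.8096 → r_corr = 1.092 μm/a
Long-term exponent b (ISO 9224 Table 2, B1) = 0.667
  D(6) = 1.092 × 6^0.667 = 1.092 × 3.304 = 3.608 μm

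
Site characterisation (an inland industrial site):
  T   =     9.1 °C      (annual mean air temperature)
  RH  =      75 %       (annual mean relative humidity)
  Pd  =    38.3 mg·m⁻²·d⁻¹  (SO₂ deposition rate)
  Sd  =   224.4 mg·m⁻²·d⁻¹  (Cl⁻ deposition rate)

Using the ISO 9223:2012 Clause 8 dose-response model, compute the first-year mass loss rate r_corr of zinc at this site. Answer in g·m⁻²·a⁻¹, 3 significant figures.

r_corr = 24.7 g·m⁻²·a⁻¹

zinc: f(T) = +0.038·(T−10) [T≤10 °C] = -0.0342
  SO₂ term: 0.0129·38.3^0.44·exp(0.046·75-0.0342) = 1.953
  Cl⁻ term: 0.0175·224.4^0.57·exp(0.008·75+0.085·9.1) = 1.512
  r_corr = 1.953 + 1.512 = 3.465 μm/a
Convert to mass loss: 3.465 μm/a × 7.14 g/cm³ = 24.74 g·m⁻²·a⁻¹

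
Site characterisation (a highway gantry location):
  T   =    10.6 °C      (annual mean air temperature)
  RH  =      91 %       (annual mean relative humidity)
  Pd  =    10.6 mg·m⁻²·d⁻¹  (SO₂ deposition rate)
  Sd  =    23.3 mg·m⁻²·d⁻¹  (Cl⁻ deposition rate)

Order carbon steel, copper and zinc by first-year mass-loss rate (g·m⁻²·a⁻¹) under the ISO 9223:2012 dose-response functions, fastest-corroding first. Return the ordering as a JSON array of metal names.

["carbon steel", "copper", "zinc"]

carbon steel: f(T) = -0.054·(T−10) [T>10 °C] = -0.0324
  sulphur-dioxide contribution → 36.1 μm/a
  chloride contribution → 22.12 μm/a
  total first-year rate 58.21 μm/a
  mass loss = 58.21 μm/a × 7.85 g/cm³ = 457 g·m⁻²·a⁻¹
copper: temperature factor f = -0.080·(0.6) = -0.0480
  sulphur-dioxide contribution → 2.003 μm/a
  chloride contribution → 1.067 μm/a
  ⇒ r_corr(copper) = 3.07 μm/a
  mass loss = 3.07 μm/a × 8.96 g/cm³ = 27.51 g·m⁻²·a⁻¹
zinc: temperature factor f = -0.071·(0.6) = -0.0426
  sulphur-dioxide contribution → 2.297 μm/a
  chloride contribution → 0.5369 μm/a
  ⇒ r_corr(zinc) = 2.834 μm/a
  mass loss = 2.834 μm/a × 7.14 g/cm³ = 20.23 g·m⁻²·a⁻¹
Ordering by g·m⁻²·a⁻¹: carbon steel (457) > copper (27.5) > zinc (20.2)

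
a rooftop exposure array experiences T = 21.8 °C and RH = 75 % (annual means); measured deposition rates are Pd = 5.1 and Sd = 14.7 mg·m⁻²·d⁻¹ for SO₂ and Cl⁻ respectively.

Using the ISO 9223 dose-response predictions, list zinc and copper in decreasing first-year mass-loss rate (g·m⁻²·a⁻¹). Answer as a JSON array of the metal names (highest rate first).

["copper", "zinc"]

zinc: temperature factor f = -0.071·(11.8) = -0.8378
  SO₂ term: 0.0129·5.1^0.44·exp(0.046·75-0.8378) = 0.3601
  Sd branch = 0.0175·Sd^0.57·e^(0.008·RH+0.085·T) = 0.9413 μm/a
  r_corr = 0.3601 + 0.9413 = 1.301 μm/a
  mass loss = 1.301 μm/a × 7.14 g/cm³ = 9.292 g·m⁻²·a⁻¹
copper: f(T) = -0.080·(T−10) [T>10 °C] = -0.9440
  Pd branch = 0.0053·Pd^0.26·e^(0.059·RH+f) = 0.263 μm/a
  Sd branch = 0.01025·Sd^0.27·e^(0.036·RH+0.049·T) = 0.9171 μm/a
  sum: 0.263 + 0.9171 → r_corr = 1.18 μm/a
  mass loss = 1.18 μm/a × 8.96 g/cm³ = 10.57 g·m⁻²·a⁻¹
Ordering by g·m⁻²·a⁻¹: copper (10.6) > zinc (9.29)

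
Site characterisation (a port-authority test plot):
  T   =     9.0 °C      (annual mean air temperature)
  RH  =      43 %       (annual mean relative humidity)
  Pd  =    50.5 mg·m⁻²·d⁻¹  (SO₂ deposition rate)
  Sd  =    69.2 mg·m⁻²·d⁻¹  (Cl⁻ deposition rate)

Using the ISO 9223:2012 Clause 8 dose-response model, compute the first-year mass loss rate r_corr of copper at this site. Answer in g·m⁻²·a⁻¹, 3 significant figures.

copper: T≤10 °C ⇒ hinge +0.126·(9.0−10) = -0.1260
  Pd branch = 0.0053·Pd^0.26·e^(0.059·RH+f) = 0.1638 μm/a
  Cl⁻ term: 0.01025·69.2^0.27·exp(0.036·43+0.049·9.0) = 0.2352
  r_corr = 0.1638 + 0.2352 = 0.3989 μm/a
Convert to mass loss: 0.3989 μm/a × 8.96 g/cm³ = 3.574 g·m⁻²·a⁻¹

r_corr = 3.57 g·m⁻²·a⁻¹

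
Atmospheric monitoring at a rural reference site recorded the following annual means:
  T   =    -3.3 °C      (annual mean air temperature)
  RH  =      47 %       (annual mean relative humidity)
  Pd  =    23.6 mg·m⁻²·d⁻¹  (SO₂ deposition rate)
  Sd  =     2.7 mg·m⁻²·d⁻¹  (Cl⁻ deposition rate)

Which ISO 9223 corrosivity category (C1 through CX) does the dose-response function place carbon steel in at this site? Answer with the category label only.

C2

carbon steel: T≤10 °C ⇒ hinge +0.150·(-3.3−10) = -1.9950
  Pd branch = 1.77·Pd^0.52·e^(0.02·RH+f) = 3.189 μm/a
  Sd branch = 0.102·Sd^0.62·e^(0.033·RH+0.04·T) = 0.7804 μm/a
  sum: 3.189 + 0.7804 → r_corr = 3.97 μm/a
ISO 9223 Table 2 (carbon steel): 1.3 < 3.97 ≤ 25 μm/a ⇒ C2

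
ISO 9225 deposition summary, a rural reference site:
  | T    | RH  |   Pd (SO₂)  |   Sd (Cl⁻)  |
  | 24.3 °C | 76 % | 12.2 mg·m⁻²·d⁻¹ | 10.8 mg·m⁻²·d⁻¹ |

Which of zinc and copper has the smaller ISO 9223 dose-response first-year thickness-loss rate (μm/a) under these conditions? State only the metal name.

copper

zinc: T>10 °C ⇒ hinge -0.071·(24.3−10) = -1.0153
  sulphur-dioxide contribution → 0.4634 μm/a
  chloride contribution → 0.9844 μm/a
  total first-year rate 1.448 μm/a
copper: f(T) = -0.080·(T−10) [T>10 °C] = -1.1440
  sulphur-dioxide contribution → 0.2866 μm/a
  chloride contribution → 0.9888 μm/a
  total first-year rate 1.275 μm/a
Ordering by μm/a: zinc (1.45) > copper (1.28)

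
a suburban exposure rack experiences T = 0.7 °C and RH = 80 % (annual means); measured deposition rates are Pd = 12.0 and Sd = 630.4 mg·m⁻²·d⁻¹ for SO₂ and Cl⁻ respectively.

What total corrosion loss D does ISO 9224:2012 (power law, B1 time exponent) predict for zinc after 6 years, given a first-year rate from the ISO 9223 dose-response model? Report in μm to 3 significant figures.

D(6) = 10.6 μm

zinc: T≤10 °C ⇒ hinge +0.038·(0.7−10) = -0.3534
  sulphur-dioxide contribution → 1.072 μm/a
  chloride contribution → 1.389 μm/a
  total first-year rate 2.461 μm/a
Power-law: D(6) = r_corr · 6^0.813
  D(6) = 2.461 × 6^0.813 = 2.461 × 4.292 = 10.56 μm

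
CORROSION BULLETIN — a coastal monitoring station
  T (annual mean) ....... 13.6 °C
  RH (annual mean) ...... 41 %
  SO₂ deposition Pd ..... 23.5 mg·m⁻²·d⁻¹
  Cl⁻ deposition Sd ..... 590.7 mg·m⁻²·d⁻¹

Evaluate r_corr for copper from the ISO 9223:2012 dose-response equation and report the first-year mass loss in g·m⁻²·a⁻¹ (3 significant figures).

r_corr = 5.29 g·m⁻²·a⁻¹

copper: f(T) = -0.080·(T−10) [T>10 °C] = -0.2880
  Pd branch = 0.0053·Pd^0.26·e^(0.059·RH+f) = 0.1014 μm/a
  Sd branch = 0.01025·Sd^0.27·e^(0.036·RH+0.049·T) = 0.4891 μm/a
  sum: 0.1014 + 0.4891 → r_corr = 0.5906 μm/a
Convert to mass loss: 0.5906 μm/a × 8.96 g/cm³ = 5.292 g·m⁻²·a⁻¹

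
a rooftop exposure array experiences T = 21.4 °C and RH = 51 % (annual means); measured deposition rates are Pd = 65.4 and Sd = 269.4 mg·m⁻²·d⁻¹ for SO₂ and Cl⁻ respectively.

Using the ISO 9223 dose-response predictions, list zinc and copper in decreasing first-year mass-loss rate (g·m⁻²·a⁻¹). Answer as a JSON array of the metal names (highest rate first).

["zinc", "copper"]

zinc: T>10 °C ⇒ hinge -0.071·(21.4−10) = -0.8094
  sulphur-dioxide contribution → 0.3774 μm/a
  chloride contribution → 3.94 μm/a
  total first-year rate 4.318 μm/a
  mass loss = 4.318 μm/a × 7.14 g/cm³ = 30.83 g·m⁻²·a⁻¹
copper: f(T) = -0.080·(T−10) [T>10 °C] = -0.9120
  sulphur-dioxide contribution → 0.128 μm/a
  chloride contribution → 0.8312 μm/a
  ⇒ r_corr(copper) = 0.9591 μm/a
  mass loss = 0.9591 μm/a × 8.96 g/cm³ = 8.594 g·m⁻²·a⁻¹
Ordering by g·m⁻²·a⁻¹: zinc (30.8) > copper (8.59)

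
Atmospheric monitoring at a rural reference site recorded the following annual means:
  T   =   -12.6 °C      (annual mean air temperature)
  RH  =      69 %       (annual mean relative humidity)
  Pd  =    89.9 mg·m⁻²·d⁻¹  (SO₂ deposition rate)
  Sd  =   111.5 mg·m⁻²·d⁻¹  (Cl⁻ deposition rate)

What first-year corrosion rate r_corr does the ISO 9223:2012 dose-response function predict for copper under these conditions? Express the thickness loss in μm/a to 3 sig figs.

copper: f(T) = +0.126·(T−10) [T≤10 °C] = -2.8476
  Pd branch = 0.0053·Pd^0.26·e^(0.059·RH+f) = 0.05802 μm/a
  Cl⁻ term: 0.01025·111.5^0.27·exp(0.036·69+0.049·-12.6) = 0.2367
  r_corr = 0.05802 + 0.2367 = 0.2947 μm/a

r_corr = 0.295 μm/a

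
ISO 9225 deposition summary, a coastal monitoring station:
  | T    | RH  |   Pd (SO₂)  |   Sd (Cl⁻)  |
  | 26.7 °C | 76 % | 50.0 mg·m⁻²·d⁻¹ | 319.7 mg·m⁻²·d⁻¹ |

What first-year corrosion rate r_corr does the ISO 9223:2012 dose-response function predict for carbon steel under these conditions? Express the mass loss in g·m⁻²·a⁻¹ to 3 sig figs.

r_corr = 1.22e+03 g·m⁻²·a⁻¹

carbon steel: f(T) = -0.054·(T−10) [T>10 °C] = -0.9018
  Pd branch = 1.77·Pd^0.52·e^(0.02·RH+f) = 25.11 μm/a
  Sd branch = 0.102·Sd^0.62·e^(0.033·RH+0.04·T) = 130.2 μm/a
  r_corr = 25.11 + 130.2 = 155.3 μm/a
Convert to mass loss: 155.3 μm/a × 7.85 g/cm³ = 1219 g·m⁻²·a⁻¹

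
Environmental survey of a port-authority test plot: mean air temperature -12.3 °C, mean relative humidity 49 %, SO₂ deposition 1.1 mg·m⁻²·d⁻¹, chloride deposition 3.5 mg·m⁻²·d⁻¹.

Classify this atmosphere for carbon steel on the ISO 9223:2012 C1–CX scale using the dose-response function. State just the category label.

carbon steel: temperature factor f = +0.150·(-22.3) = -3.3450
  sulphur-dioxide contribution → 0.1747 μm/a
  chloride contribution → 0.6831 μm/a
  total first-year rate 0.8579 μm/a
ISO 9223 Table 2 (carbon steel): 0 < 0.858 ≤ 1.3 μm/a ⇒ C1

C1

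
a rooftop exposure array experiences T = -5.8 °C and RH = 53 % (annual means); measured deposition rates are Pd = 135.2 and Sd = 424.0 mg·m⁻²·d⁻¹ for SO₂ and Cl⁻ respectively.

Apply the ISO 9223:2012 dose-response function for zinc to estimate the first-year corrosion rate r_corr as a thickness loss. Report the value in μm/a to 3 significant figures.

r_corr = 1.22 μm/a

zinc: f(T) = +0.038·(T−10) [T≤10 °C] = -0.6004
  Pd branch = 0.0129·Pd^0.44·e^(0.046·RH+f) = 0.7019 μm/a
  Sd branch = 0.0175·Sd^0.57·e^(0.008·RH+0.085·T) = 0.5137 μm/a
  sum: 0.7019 + 0.5137 → r_corr = 1.216 μm/a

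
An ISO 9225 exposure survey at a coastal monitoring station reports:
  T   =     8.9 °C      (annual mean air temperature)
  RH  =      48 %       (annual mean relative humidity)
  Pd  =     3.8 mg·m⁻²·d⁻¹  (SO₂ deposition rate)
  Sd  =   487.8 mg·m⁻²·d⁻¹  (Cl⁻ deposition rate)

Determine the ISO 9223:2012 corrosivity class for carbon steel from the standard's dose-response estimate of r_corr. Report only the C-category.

C3

carbon steel: f(T) = +0.150·(T−10) [T≤10 °C] = -0.1650
  sulphur-dioxide contribution → 7.847 μm/a
  chloride contribution → 32.95 μm/a
  total first-year rate 40.8 μm/a
Category bounds: 25…50 μm/a bracket r_corr ⇒ C3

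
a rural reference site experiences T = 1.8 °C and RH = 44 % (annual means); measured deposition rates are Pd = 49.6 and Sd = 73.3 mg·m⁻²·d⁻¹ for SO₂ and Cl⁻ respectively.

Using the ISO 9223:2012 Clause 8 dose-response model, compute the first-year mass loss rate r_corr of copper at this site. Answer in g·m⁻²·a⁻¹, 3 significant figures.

r_corr = 2.18 g·m⁻²·a⁻¹

copper: f(T) = +0.126·(T−10) [T≤10 °C] = -1.0332
  SO₂ term: 0.0053·49.6^0.26·exp(0.059·44-1.0332) = 0.06979
  Cl⁻ term: 0.01025·73.3^0.27·exp(0.036·44+0.049·1.8) = 0.174
  sum: 0.06979 + 0.174 → r_corr = 0.2438 μm/a
Convert to mass loss: 0.2438 μm/a × 8.96 g/cm³ = 2.184 g·m⁻²·a⁻¹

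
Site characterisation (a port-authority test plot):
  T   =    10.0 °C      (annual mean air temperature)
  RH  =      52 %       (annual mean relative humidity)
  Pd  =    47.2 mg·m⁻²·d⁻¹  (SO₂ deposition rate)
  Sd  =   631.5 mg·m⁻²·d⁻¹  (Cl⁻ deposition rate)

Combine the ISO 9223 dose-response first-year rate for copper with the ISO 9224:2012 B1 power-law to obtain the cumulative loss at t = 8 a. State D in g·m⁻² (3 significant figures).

copper: temperature factor f = +0.126·(0.0) = +0.0000
  Pd branch = 0.0053·Pd^0.26·e^(0.059·RH+f) = 0.3104 μm/a
  Cl⁻ term: 0.01025·631.5^0.27·exp(0.036·52+0.049·10.0) = 0.6203
  r_corr = 0.3104 + 0.6203 = 0.9307 μm/a
Long-term exponent b (ISO 9224 Table 2, B1) = 0.667
  D(8) = 0.9307 × 8^0.667 = 0.9307 × 4.003 = 3.726 μm
  Mass loss = 3.726 μm × 8.96 g/cm³ = 33.38 g·m⁻²

D(8) = 33.4 g·m⁻²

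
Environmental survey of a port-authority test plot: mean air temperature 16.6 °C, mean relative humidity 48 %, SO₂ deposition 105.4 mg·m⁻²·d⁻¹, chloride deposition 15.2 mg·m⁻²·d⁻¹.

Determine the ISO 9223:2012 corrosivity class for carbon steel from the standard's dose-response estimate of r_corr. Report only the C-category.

C3

carbon steel: T>10 °C ⇒ hinge -0.054·(16.6−10) = -0.3564
  SO₂ term: 1.77·105.4^0.52·exp(0.02·48-0.3564) = 36.47
  Cl⁻ term: 0.102·15.2^0.62·exp(0.033·48+0.04·16.6) = 5.22
  r_corr = 36.47 + 5.22 = 41.69 μm/a
41.7 μm/a falls in (25, 50] for carbon steel → category C3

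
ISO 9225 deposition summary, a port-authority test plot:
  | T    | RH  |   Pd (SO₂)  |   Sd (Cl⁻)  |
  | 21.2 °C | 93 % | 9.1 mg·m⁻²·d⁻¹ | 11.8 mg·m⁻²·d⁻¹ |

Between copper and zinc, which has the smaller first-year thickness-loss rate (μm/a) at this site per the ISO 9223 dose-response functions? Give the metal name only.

copper: f(T) = -0.080·(T−10) [T>10 °C] = -0.8960
  SO₂ term: 0.0053·9.1^0.26·exp(0.059·93-0.8960) = 0.9278
  Cl⁻ term: 0.01025·11.8^0.27·exp(0.036·93+0.049·21.2) = 1.604
  r_corr = 0.9278 + 1.604 = 2.532 μm/a
zinc: f(T) = -0.071·(T−10) [T>10 °C] = -0.7952
  Pd branch = 0.0129·Pd^0.44·e^(0.046·RH+f) = 1.11 μm/a
  Sd branch = 0.0175·Sd^0.57·e^(0.008·RH+0.085·T) = 0.9114 μm/a
  r_corr = 1.11 + 0.9114 = 2.021 μm/a
Ordering by μm/a: copper (2.53) > zinc (2.02)

zinc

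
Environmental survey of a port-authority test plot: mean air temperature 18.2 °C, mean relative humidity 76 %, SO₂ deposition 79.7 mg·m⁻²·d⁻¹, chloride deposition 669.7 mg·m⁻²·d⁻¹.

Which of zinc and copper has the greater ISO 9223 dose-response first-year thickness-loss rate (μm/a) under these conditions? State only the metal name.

zinc: temperature factor f = -0.071·(8.2) = -0.5822
  SO₂ term: 0.0129·79.7^0.44·exp(0.046·76-0.5822) = 1.632
  Sd branch = 0.0175·Sd^0.57·e^(0.008·RH+0.085·T) = 6.162 μm/a
  r_corr = 1.632 + 6.162 = 7.793 μm/a
copper: temperature factor f = -0.080·(8.2) = -0.6560
  Pd branch = 0.0053·Pd^0.26·e^(0.059·RH+f) = 0.7606 μm/a
  Cl⁻ term: 0.01025·669.7^0.27·exp(0.036·76+0.049·18.2) = 2.235
  r_corr = 0.7606 + 2.235 = 2.995 μm/a
Ordering by μm/a: zinc (7.79) > copper (3)

zinc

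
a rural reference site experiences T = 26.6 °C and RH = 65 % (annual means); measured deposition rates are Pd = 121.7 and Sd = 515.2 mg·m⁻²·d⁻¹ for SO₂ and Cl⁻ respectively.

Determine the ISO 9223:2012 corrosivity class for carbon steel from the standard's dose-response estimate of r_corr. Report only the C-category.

carbon steel: temperature factor f = -0.054·(16.6) = -0.8964
  SO₂ term: 1.77·121.7^0.52·exp(0.02·65-0.8964) = 32.18
  Sd branch = 0.102·Sd^0.62·e^(0.033·RH+0.04·T) = 121.2 μm/a
  sum: 32.18 + 121.2 → r_corr = 153.4 μm/a
153 μm/a falls in (80, 200] for carbon steel → category C5

C5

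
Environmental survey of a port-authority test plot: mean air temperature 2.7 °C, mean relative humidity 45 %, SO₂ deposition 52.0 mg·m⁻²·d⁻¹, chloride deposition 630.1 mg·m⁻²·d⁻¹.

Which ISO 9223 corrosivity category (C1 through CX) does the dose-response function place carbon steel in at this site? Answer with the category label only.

C3

carbon steel: T≤10 °C ⇒ hinge +0.150·(2.7−10) = -1.0950
  sulphur-dioxide contribution → 11.37 μm/a
  chloride contribution → 27.29 μm/a
  total first-year rate 38.66 μm/a
ISO 9223 Table 2 (carbon steel): 25 < 38.7 ≤ 50 μm/a ⇒ C3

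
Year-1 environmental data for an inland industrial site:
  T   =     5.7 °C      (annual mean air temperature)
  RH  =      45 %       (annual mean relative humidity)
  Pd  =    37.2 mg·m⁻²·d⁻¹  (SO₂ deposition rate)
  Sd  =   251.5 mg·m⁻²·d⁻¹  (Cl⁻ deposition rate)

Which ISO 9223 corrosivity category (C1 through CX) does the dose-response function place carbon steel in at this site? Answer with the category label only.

C3

carbon steel: f(T) = +0.150·(T−10) [T≤10 °C] = -0.6450
  SO₂ term: 1.77·37.2^0.52·exp(0.02·45-0.6450) = 14.98
  Cl⁻ term: 0.102·251.5^0.62·exp(0.033·45+0.04·5.7) = 17.41
  sum: 14.98 + 17.41 → r_corr = 32.39 μm/a
ISO 9223 Table 2 (carbon steel): 25 < 32.4 ≤ 50 μm/a ⇒ C3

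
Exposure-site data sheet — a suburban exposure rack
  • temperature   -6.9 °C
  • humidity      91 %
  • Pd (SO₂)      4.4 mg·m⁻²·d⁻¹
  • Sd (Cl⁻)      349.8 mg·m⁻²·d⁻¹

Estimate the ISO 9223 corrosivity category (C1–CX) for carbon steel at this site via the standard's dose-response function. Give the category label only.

C4

carbon steel: T≤10 °C ⇒ hinge +0.150·(-6.9−10) = -2.5350
  sulphur-dioxide contribution → 1.871 μm/a
  chloride contribution → 58.9 μm/a
  total first-year rate 60.77 μm/a
60.8 μm/a falls in (50, 80] for carbon steel → category C4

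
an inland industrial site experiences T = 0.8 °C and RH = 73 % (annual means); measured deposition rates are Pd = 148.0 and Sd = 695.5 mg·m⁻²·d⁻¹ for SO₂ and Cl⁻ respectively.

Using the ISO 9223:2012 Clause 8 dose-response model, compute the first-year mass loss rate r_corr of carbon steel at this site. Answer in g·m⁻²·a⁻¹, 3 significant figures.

carbon steel: T≤10 °C ⇒ hinge +0.150·(0.8−10) = -1.3800
  sulphur-dioxide contribution → 25.78 μm/a
  chloride contribution → 67.75 μm/a
  total first-year rate 93.53 μm/a
Convert to mass loss: 93.53 μm/a × 7.85 g/cm³ = 734.2 g·m⁻²·a⁻¹

r_corr = 734 g·m⁻²·a⁻¹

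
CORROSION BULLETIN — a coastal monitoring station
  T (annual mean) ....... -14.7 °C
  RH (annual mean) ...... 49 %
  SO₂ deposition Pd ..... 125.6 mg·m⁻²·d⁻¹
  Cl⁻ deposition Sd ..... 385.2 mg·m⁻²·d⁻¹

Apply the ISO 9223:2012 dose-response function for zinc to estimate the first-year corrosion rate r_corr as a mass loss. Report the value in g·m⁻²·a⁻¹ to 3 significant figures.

zinc: f(T) = +0.038·(T−10) [T≤10 °C] = -0.9386
  Pd branch = 0.0129·Pd^0.44·e^(0.046·RH+f) = 0.4031 μm/a
  Sd branch = 0.0175·Sd^0.57·e^(0.008·RH+0.085·T) = 0.221 μm/a
  sum: 0.4031 + 0.221 → r_corr = 0.6241 μm/a
Convert to mass loss: 0.6241 μm/a × 7.14 g/cm³ = 4.456 g·m⁻²·a⁻¹

r_corr = 4.46 g·m⁻²·a⁻¹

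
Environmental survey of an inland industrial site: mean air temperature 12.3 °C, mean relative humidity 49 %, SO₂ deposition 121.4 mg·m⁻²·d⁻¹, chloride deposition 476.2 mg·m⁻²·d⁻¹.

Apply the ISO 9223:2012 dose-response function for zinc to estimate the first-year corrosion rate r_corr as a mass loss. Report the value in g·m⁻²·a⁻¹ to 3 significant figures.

zinc: T>10 °C ⇒ hinge -0.071·(12.3−10) = -0.1633
  Pd branch = 0.0129·Pd^0.44·e^(0.046·RH+f) = 0.8622 μm/a
  Sd branch = 0.0175·Sd^0.57·e^(0.008·RH+0.085·T) = 2.476 μm/a
  sum: 0.8622 + 2.476 → r_corr = 3.338 μm/a
Convert to mass loss: 3.338 μm/a × 7.14 g/cm³ = 23.83 g·m⁻²·a⁻¹

r_corr = 23.8 g·m⁻²·a⁻¹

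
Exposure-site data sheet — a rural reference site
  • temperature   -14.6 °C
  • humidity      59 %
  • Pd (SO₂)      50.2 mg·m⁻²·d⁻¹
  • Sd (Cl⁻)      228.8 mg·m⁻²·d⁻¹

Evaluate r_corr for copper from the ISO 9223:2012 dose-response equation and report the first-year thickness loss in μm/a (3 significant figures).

r_corr = 0.203 μm/a

copper: T≤10 °C ⇒ hinge +0.126·(-14.6−10) = -3.0996
  SO₂ term: 0.0053·50.2^0.26·exp(0.059·59-3.0996) = 0.02148
  Sd branch = 0.01025·Sd^0.27·e^(0.036·RH+0.049·T) = 0.1818 μm/a
  r_corr = 0.02148 + 0.1818 = 0.2033 μm/a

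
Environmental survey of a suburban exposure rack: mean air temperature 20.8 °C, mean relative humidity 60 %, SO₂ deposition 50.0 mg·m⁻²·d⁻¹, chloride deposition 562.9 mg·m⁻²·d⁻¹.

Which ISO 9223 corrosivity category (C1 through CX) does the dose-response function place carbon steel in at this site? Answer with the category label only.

C5

carbon steel: f(T) = -0.054·(T−10) [T>10 °C] = -0.5832
  sulphur-dioxide contribution → 25.08 μm/a
  chloride contribution → 86.12 μm/a
  ⇒ r_corr(carbon steel) = 111.2 μm/a
ISO 9223 Table 2 (carbon steel): 80 < 111 ≤ 200 μm/a ⇒ C5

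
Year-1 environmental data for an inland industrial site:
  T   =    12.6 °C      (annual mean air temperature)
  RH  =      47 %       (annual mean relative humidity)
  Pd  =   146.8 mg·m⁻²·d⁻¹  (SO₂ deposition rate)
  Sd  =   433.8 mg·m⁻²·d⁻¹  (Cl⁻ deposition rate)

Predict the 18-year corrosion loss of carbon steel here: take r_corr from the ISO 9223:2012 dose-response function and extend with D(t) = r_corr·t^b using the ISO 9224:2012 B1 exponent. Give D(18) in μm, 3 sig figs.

carbon steel: f(T) = -0.054·(T−10) [T>10 °C] = -0.1404
  Pd branch = 1.77·Pd^0.52·e^(0.02·RH+f) = 52.71 μm/a
  Sd branch = 0.102·Sd^0.62·e^(0.033·RH+0.04·T) = 34.37 μm/a
  sum: 52.71 + 34.37 → r_corr = 87.09 μm/a
ISO 9224: D(t) = r_corr · t^b with b = 0.523 (carbon steel, B1)
  D(18) = 87.09 × 18^0.523 = 87.09 × 4.534 = 394.9 μm

D(18) = 395 μm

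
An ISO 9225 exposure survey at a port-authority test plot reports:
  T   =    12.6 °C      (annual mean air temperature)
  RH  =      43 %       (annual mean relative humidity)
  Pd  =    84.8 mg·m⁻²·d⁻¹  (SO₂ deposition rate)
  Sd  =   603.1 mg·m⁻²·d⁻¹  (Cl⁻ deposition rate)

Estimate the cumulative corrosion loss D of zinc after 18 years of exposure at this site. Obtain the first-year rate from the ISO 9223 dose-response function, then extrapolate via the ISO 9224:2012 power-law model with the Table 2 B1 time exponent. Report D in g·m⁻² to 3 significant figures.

zinc: f(T) = -0.071·(T−10) [T>10 °C] = -0.1846
  SO₂ term: 0.0129·84.8^0.44·exp(0.046·43-0.1846) = 0.5469
  Sd branch = 0.0175·Sd^0.57·e^(0.008·RH+0.085·T) = 2.769 μm/a
  r_corr = 0.5469 + 2.769 = 3.316 μm/a
Power-law: D(18) = r_corr · 18^0.813
  D(18) = 3.316 × 18^0.813 = 3.316 × 10.48 = 34.77 μm
  Mass loss = 34.77 μm × 7.14 g/cm³ = 248.3 g·m⁻²

D(18) = 248 g·m⁻²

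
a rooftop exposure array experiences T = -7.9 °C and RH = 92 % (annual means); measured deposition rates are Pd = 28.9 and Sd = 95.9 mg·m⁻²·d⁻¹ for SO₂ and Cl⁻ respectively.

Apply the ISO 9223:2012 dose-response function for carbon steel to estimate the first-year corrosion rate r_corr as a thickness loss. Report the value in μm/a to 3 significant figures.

r_corr = 30.6 μm/a

carbon steel: temperature factor f = +0.150·(-17.9) = -2.6850
  sulphur-dioxide contribution → 4.372 μm/a
  chloride contribution → 26.22 μm/a
  total first-year rate 30.59 μm/a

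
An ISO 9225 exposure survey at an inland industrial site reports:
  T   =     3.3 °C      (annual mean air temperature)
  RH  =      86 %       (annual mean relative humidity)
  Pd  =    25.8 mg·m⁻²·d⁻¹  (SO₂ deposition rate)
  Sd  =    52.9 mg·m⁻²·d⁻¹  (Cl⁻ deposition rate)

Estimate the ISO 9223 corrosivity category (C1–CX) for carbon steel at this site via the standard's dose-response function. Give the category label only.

carbon steel: f(T) = +0.150·(T−10) [T≤10 °C] = -1.0050
  SO₂ term: 1.77·25.8^0.52·exp(0.02·86-1.0050) = 19.61
  Cl⁻ term: 0.102·52.9^0.62·exp(0.033·86+0.04·3.3) = 23.28
  sum: 19.61 + 23.28 → r_corr = 42.89 μm/a
Category bounds: 25…50 μm/a bracket r_corr ⇒ C3

C3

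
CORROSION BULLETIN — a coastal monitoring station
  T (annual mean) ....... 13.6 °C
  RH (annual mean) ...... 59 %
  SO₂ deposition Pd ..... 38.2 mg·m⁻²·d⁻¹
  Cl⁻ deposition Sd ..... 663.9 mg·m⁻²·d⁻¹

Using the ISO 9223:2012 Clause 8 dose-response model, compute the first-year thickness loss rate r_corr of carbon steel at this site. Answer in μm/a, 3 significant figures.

r_corr = 101 μm/a

carbon steel: f(T) = -0.054·(T−10) [T>10 °C] = -0.1944
  sulphur-dioxide contribution → 31.53 μm/a
  chloride contribution → 69.2 μm/a
  total first-year rate 100.7 μm/a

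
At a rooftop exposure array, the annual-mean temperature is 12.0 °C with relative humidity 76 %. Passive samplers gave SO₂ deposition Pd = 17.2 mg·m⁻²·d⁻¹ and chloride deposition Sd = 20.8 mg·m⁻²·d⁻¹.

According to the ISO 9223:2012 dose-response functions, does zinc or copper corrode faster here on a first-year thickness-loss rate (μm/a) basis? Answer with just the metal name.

zinc

zinc: T>10 °C ⇒ hinge -0.071·(12.0−10) = -0.1420
  SO₂ term: 0.0129·17.2^0.44·exp(0.046·76-0.1420) = 1.291
  Cl⁻ term: 0.0175·20.8^0.57·exp(0.008·76+0.085·12.0) = 0.5028
  sum: 1.291 + 0.5028 → r_corr = 1.794 μm/a
copper: temperature factor f = -0.080·(2.0) = -0.1600
  Pd branch = 0.0053·Pd^0.26·e^(0.059·RH+f) = 0.8383 μm/a
  Sd branch = 0.01025·Sd^0.27·e^(0.036·RH+0.049·T) = 0.6459 μm/a
  r_corr = 0.8383 + 0.6459 = 1.484 μm/a
Ordering by μm/a: zinc (1.79) > copper (1.48)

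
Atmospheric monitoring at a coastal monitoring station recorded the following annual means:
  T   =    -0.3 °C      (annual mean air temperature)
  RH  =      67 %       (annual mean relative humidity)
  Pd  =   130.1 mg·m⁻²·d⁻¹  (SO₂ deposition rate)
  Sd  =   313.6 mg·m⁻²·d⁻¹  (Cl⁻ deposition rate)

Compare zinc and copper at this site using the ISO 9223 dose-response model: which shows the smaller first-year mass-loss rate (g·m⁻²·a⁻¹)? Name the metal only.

copper

zinc: T≤10 °C ⇒ hinge +0.038·(-0.3−10) = -0.3914
  Pd branch = 0.0129·Pd^0.44·e^(0.046·RH+f) = 1.62 μm/a
  Sd branch = 0.0175·Sd^0.57·e^(0.008·RH+0.085·T) = 0.7721 μm/a
  r_corr = 1.62 + 0.7721 = 2.392 μm/a
  mass loss = 2.392 μm/a × 7.14 g/cm³ = 17.08 g·m⁻²·a⁻¹
copper: f(T) = +0.126·(T−10) [T≤10 °C] = -1.2978
  Pd branch = 0.0053·Pd^0.26·e^(0.059·RH+f) = 0.2674 μm/a
  Sd branch = 0.01025·Sd^0.27·e^(0.036·RH+0.049·T) = 0.532 μm/a
  r_corr = 0.2674 + 0.532 = 0.7993 μm/a
  mass loss = 0.7993 μm/a × 8.96 g/cm³ = 7.162 g·m⁻²·a⁻¹
Ordering by g·m⁻²·a⁻¹: zinc (17.1) > copper (7.16)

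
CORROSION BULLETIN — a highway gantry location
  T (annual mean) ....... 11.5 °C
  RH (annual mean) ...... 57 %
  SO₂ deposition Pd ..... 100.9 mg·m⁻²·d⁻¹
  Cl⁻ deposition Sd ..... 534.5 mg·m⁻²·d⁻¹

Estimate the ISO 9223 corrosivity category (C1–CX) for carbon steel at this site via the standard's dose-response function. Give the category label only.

carbon steel: f(T) = -0.054·(T−10) [T>10 °C] = -0.0810
  sulphur-dioxide contribution → 56.22 μm/a
  chloride contribution → 52.07 μm/a
  ⇒ r_corr(carbon steel) = 108.3 μm/a
108 μm/a falls in (80, 200] for carbon steel → category C5

C5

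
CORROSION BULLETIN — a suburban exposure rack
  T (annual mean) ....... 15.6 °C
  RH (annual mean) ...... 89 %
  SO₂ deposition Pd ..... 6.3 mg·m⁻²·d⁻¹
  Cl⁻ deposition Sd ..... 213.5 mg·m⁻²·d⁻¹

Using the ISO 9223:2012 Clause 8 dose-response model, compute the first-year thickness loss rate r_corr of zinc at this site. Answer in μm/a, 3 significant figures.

zinc: T>10 °C ⇒ hinge -0.071·(15.6−10) = -0.3976
  Pd branch = 0.0129·Pd^0.44·e^(0.046·RH+f) = 1.168 μm/a
  Sd branch = 0.0175·Sd^0.57·e^(0.008·RH+0.085·T) = 2.857 μm/a
  r_corr = 1.168 + 2.857 = 4.025 μm/a

r_corr = 4.03 μm/a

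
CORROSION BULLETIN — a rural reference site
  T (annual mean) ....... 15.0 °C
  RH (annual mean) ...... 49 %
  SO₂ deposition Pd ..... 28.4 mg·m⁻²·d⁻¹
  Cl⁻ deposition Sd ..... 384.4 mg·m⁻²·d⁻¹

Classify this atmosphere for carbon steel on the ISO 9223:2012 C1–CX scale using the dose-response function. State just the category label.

carbon steel: temperature factor f = -0.054·(5.0) = -0.2700
  SO₂ term: 1.77·28.4^0.52·exp(0.02·49-0.2700) = 20.51
  Cl⁻ term: 0.102·384.4^0.62·exp(0.033·49+0.04·15.0) = 37.5
  sum: 20.51 + 37.5 → r_corr = 58.01 μm/a
ISO 9223 Table 2 (carbon steel): 50 < 58 ≤ 80 μm/a ⇒ C4

C4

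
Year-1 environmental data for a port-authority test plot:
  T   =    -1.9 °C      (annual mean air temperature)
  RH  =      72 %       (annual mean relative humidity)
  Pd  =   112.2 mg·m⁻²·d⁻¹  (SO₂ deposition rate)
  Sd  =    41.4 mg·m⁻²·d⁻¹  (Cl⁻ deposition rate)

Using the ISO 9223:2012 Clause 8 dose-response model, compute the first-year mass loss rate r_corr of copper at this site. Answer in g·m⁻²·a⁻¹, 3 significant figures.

r_corr = 5.59 g·m⁻²·a⁻¹

copper: f(T) = +0.126·(T−10) [T≤10 °C] = -1.4994
  Pd branch = 0.0053·Pd^0.26·e^(0.059·RH+f) = 0.2825 μm/a
  Sd branch = 0.01025·Sd^0.27·e^(0.036·RH+0.049·T) = 0.3409 μm/a
  sum: 0.2825 + 0.3409 → r_corr = 0.6233 μm/a
Convert to mass loss: 0.6233 μm/a × 8.96 g/cm³ = 5.585 g·m⁻²·a⁻¹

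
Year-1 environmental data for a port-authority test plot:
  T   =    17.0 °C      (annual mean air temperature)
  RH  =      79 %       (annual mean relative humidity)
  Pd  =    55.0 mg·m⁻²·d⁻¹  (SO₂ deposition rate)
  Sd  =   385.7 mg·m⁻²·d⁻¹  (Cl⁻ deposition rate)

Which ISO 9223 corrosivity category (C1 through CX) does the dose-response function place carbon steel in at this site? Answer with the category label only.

carbon steel: temperature factor f = -0.054·(7.0) = -0.3780
  sulphur-dioxide contribution → 47.31 μm/a
  chloride contribution → 109.5 μm/a
  ⇒ r_corr(carbon steel) = 156.9 μm/a
Category bounds: 80…200 μm/a bracket r_corr ⇒ C5

C5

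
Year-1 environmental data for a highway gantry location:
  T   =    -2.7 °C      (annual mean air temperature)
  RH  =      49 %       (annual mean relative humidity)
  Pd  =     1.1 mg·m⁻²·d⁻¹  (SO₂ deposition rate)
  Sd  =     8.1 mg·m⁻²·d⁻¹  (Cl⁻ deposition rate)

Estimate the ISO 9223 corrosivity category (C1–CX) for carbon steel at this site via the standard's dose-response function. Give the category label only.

C2

carbon steel: temperature factor f = +0.150·(-12.7) = -1.9050
  Pd branch = 1.77·Pd^0.52·e^(0.02·RH+f) = 0.7375 μm/a
  Cl⁻ term: 0.102·8.1^0.62·exp(0.033·49+0.04·-2.7) = 1.687
  sum: 0.7375 + 1.687 → r_corr = 2.425 μm/a
ISO 9223 Table 2 (carbon steel): 1.3 < 2.42 ≤ 25 μm/a ⇒ C2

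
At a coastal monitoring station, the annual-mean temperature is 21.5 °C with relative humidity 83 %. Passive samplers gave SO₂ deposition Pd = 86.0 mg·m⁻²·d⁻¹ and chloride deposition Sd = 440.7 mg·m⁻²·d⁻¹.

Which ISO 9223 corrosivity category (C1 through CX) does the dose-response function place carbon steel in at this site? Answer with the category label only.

carbon steel: f(T) = -0.054·(T−10) [T>10 °C] = -0.6210
  SO₂ term: 1.77·86.0^0.52·exp(0.02·83-0.6210) = 50.72
  Cl⁻ term: 0.102·440.7^0.62·exp(0.033·83+0.04·21.5) = 162.6
  sum: 50.72 + 162.6 → r_corr = 213.3 μm/a
Category bounds: 200…700 μm/a bracket r_corr ⇒ CX

CX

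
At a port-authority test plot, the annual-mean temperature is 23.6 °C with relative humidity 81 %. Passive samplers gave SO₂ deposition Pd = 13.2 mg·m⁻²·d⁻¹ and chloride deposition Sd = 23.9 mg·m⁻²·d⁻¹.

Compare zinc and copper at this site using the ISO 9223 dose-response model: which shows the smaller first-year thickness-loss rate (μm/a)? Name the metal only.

copper

zinc: T>10 °C ⇒ hinge -0.071·(23.6−10) = -0.9656
  sulphur-dioxide contribution → 0.6346 μm/a
  chloride contribution → 1.518 μm/a
  ⇒ r_corr(zinc) = 2.153 μm/a
copper: T>10 °C ⇒ hinge -0.080·(23.6−10) = -1.0880
  sulphur-dioxide contribution → 0.4155 μm/a
  chloride contribution → 1.417 μm/a
  total first-year rate 1.833 μm/a
Ordering by μm/a: zinc (2.15) > copper (1.83)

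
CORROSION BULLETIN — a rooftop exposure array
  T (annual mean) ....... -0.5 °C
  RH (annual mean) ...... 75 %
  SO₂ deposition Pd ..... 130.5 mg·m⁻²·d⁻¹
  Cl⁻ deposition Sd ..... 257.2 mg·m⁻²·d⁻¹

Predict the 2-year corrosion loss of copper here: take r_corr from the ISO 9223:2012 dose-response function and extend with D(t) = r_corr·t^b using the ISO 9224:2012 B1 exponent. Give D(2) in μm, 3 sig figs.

copper: temperature factor f = +0.126·(-10.5) = -1.3230
  SO₂ term: 0.0053·130.5^0.26·exp(0.059·75-1.3230) = 0.4183
  Cl⁻ term: 0.01025·257.2^0.27·exp(0.036·75+0.049·-0.5) = 0.666
  r_corr = 0.4183 + 0.666 = 1.084 μm/a
Power-law: D(2) = r_corr · 2^0.667
  D(2) = 1.084 × 2^0.667 = 1.084 × 1.588 = 1.722 μm

D(2) = 1.72 μm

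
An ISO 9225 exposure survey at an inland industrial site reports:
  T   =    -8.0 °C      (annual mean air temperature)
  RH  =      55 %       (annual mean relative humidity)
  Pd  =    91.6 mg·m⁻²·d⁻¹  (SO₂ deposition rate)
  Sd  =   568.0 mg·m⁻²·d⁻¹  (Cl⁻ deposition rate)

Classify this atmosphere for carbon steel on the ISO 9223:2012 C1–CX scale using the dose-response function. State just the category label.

carbon steel: T≤10 °C ⇒ hinge +0.150·(-8.0−10) = -2.7000
  sulphur-dioxide contribution → 3.744 μm/a
  chloride contribution → 23.2 μm/a
  ⇒ r_corr(carbon steel) = 26.95 μm/a
Category bounds: 25…50 μm/a bracket r_corr ⇒ C3

C3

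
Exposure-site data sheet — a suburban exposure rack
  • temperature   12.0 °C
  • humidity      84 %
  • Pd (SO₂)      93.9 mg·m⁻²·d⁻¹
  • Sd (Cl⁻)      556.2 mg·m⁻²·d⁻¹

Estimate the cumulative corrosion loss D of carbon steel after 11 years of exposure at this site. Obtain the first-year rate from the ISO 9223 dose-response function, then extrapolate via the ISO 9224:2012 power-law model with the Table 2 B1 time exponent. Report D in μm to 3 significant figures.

carbon steel: f(T) = -0.054·(T−10) [T>10 °C] = -0.1080
  Pd branch = 1.77·Pd^0.52·e^(0.02·RH+f) = 90.46 μm/a
  Sd branch = 0.102·Sd^0.62·e^(0.033·RH+0.04·T) = 132.7 μm/a
  sum: 90.46 + 132.7 → r_corr = 223.2 μm/a
ISO 9224: D(t) = r_corr · t^b with b = 0.523 (carbon steel, B1)
  D(11) = 223.2 × 11^0.523 = 223.2 × 3.505 = 782.2 μm

D(11) = 782 μm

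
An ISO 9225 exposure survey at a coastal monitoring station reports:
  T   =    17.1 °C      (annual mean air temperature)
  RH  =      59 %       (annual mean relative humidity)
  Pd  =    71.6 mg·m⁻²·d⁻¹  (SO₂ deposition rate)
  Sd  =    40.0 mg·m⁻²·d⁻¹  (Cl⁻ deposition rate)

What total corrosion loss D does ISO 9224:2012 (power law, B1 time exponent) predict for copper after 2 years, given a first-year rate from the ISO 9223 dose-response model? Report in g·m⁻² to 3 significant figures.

copper: temperature factor f = -0.080·(7.1) = -0.5680
  sulphur-dioxide contribution → 0.2962 μm/a
  chloride contribution → 0.5366 μm/a
  total first-year rate 0.8328 μm/a
Power-law: D(2) = r_corr · 2^0.667
  D(2) = 0.8328 × 2^0.667 = 0.8328 × 1.588 = 1.322 μm
  Mass loss = 1.322 μm × 8.96 g/cm³ = 11.85 g·m⁻²

D(2) = 11.8 g·m⁻²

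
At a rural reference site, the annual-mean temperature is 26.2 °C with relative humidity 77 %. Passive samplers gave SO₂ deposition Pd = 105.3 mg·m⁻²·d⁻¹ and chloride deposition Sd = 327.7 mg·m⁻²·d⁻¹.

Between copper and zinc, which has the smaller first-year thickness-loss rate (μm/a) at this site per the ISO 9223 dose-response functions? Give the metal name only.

copper: temperature factor f = -0.080·(16.2) = -1.2960
  Pd branch = 0.0053·Pd^0.26·e^(0.059·RH+f) = 0.4574 μm/a
  Sd branch = 0.01025·Sd^0.27·e^(0.036·RH+0.049·T) = 2.827 μm/a
  r_corr = 0.4574 + 2.827 = 3.284 μm/a
zinc: T>10 °C ⇒ hinge -0.071·(26.2−10) = -1.1502
  Pd branch = 0.0129·Pd^0.44·e^(0.046·RH+f) = 1.094 μm/a
  Sd branch = 0.0175·Sd^0.57·e^(0.008·RH+0.085·T) = 8.158 μm/a
  r_corr = 1.094 + 8.158 = 9.252 μm/a
Ordering by μm/a: zinc (9.25) > copper (3.28)

copper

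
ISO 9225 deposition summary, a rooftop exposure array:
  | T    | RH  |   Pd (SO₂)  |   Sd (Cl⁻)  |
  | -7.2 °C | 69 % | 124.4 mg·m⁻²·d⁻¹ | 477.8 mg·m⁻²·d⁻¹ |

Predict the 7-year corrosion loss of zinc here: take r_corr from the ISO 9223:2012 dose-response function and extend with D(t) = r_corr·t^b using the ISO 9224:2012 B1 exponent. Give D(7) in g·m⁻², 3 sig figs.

D(7) = 65.8 g·m⁻²

zinc: T≤10 °C ⇒ hinge +0.038·(-7.2−10) = -0.6536
  SO₂ term: 0.0129·124.4^0.44·exp(0.046·69-0.6536) = 1.339
  Sd branch = 0.0175·Sd^0.57·e^(0.008·RH+0.085·T) = 0.5548 μm/a
  r_corr = 1.339 + 0.5548 = 1.894 μm/a
ISO 9224: D(t) = r_corr · t^b with b = 0.813 (zinc, B1)
  D(7) = 1.894 × 7^0.813 = 1.894 × 4.865 = 9.215 μm
  Mass loss = 9.215 μm × 7.14 g/cm³ = 65.79 g·m⁻²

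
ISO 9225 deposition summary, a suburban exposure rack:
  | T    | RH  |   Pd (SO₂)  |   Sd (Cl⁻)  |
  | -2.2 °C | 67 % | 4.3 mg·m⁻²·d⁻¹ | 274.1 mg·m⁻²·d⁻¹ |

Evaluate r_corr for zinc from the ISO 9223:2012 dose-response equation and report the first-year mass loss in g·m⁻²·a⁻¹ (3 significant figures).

r_corr = 6.74 g·m⁻²·a⁻¹

zinc: T≤10 °C ⇒ hinge +0.038·(-2.2−10) = -0.4636
  SO₂ term: 0.0129·4.3^0.44·exp(0.046·67-0.4636) = 0.3361
  Sd branch = 0.0175·Sd^0.57·e^(0.008·RH+0.085·T) = 0.6084 μm/a
  r_corr = 0.3361 + 0.6084 = 0.9445 μm/a
Convert to mass loss: 0.9445 μm/a × 7.14 g/cm³ = 6.744 g·m⁻²·a⁻¹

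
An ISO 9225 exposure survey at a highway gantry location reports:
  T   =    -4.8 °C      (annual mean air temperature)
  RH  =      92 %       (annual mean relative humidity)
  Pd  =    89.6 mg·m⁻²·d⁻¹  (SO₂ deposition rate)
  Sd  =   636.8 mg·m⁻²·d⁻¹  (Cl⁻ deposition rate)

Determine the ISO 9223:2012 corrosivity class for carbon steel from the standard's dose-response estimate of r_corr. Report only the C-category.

C5

carbon steel: T≤10 °C ⇒ hinge +0.150·(-4.8−10) = -2.2200
  Pd branch = 1.77·Pd^0.52·e^(0.02·RH+f) = 12.54 μm/a
  Cl⁻ term: 0.102·636.8^0.62·exp(0.033·92+0.04·-4.8) = 95.99
  r_corr = 12.54 + 95.99 = 108.5 μm/a
ISO 9223 Table 2 (carbon steel): 80 < 109 ≤ 200 μm/a ⇒ C5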